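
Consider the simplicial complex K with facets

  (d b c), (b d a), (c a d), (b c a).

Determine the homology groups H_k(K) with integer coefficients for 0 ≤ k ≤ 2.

H_0 = Z,  H_1 = 0,  H_2 = Z.

Order the vertices as a < b < c < d. Listing each simplex with vertices in this order, K has dimension 2 with simplices:

  0-simplices (4): a, b, c, d
  1-simplices (6): ab, ac, ad, bc, bd, cd
  2-simplices (4): abc, abd, acd, bcd

so the chain groups are C_0 ≅ Z^4, C_1 ≅ Z^6, C_2 ≅ Z^4.

Boundary ∂_1: C_1 → C_0 maps an edge to its endpoints' difference, ∂[p,q] = q − p.
The 4×6 boundary matrix has rank 3 and Smith normal form diag(1,1,1).

∂_2: C_2 → C_1 sends each 2-simplex [p,q,r] to [q,r] − [p,r] + [p,q]. For instance
  ∂abd = bd − ad + ab,
  ∂acd = cd − ad + ac.
This gives a 6×4 integer matrix of rank 3; reducing to Smith normal form yields diagonal entries (1,1,1).

From H_k ≅ ker(∂_k) / im(∂_{k+1}) we obtain:

  H_0: rank C_0 − rank ∂_1 = 4 − 3 = 1, and the invariant factors of ∂_1 are all 1, so H_0 ≅ Z.
  H_1: rank ker ∂_1 − rank ∂_2 = (6 − 3) − 3 = 0, and the invariant factors of ∂_2 are all 1, so H_1 ≅ 0.
  H_2: rank ker ∂_2 − rank ∂_3 = (4 − 3) − 0 = 1, and there is no ∂_3, so H_2 ≅ Z.

As a check, the Euler characteristic is 4 − 6 + 4 = 2, which agrees with 1 − 0 + 1 = 2.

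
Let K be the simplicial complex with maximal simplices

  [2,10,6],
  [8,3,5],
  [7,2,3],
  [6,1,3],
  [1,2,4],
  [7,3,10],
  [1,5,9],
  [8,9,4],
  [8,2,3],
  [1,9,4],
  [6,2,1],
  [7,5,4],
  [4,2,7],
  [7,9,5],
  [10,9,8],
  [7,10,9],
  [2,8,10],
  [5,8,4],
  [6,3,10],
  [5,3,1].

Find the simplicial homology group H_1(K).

We work with the vertex ordering 1 < 2 < 3 < 4 < 5 < 6 < 7 < 8 < 9 < 10. The simplices of K, each written with vertices in increasing order, are:

  0-simplices (10): [1], [2], [3], [4], [5], [6], [7], [8], [9], [10]
  1-simplices (30): (30 of them)
  2-simplices (20): (20 of them)

so the chain groups are C_0 ≅ Z^10, C_1 ≅ Z^30, C_2 ≅ Z^20.

Boundary ∂_1: C_1 → C_0 maps an edge to its endpoints' difference, ∂[p,q] = q − p. For instance
  ∂[2,10] = [10] − [2].
This gives a 10×30 integer matrix of rank 9; reducing to Smith normal form yields diagonal entries (1,1,1,1,1,1,1,1,1).

The boundary map ∂_2: C_2 → C_1 acts by ∂[p,q,r] = [q,r] − [p,r] + [p,q]. For instance
  ∂[1,4,9] = [4,9] − [1,9] + [1,4],
  ∂[1,5,9] = [5,9] − [1,9] + [1,5].
This gives a 30×20 integer matrix of rank 20; reducing to Smith normal form yields diagonal entries (1,1,1,1,1,1,1,1,1,1,1,1,1,1,1,1,1,1,1,2).

Now H_k = ker ∂_k / im ∂_{k+1}, so:

  H_1: rank ker ∂_1 − rank ∂_2 = (30 − 9) − 20 = 1, and ∂_2 has invariant factor 2 > 1, so H_1 = Z ⊕ Z/2.

H_1 = Z ⊕ Z/2.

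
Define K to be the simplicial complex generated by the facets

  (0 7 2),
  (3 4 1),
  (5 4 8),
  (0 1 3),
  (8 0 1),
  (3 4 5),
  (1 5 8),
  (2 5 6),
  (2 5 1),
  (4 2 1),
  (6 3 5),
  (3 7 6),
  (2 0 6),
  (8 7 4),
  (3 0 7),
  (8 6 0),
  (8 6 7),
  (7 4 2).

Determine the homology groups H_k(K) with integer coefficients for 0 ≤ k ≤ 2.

Take the total order 0 < 1 < 2 < 3 < 4 < 5 < 6 < 7 < 8 on the vertex set. Then K (dimension 2) consists of the simplices:

  0-simplices (9): [0], [1], [2], [3], [4], [5], [6], [7], [8]
  1-simplices (27): (27 of them)
  2-simplices (18): [0,1,3], [0,1,8], [0,2,6], [0,2,7], [0,3,7], [0,6,8], [1,2,4], [1,2,5], [1,3,4], [1,5,8], [2,4,7], [2,5,6], [3,4,5], [3,5,6], [3,6,7], [4,5,8], [4,7,8], [6,7,8]

giving chain groups C_0 ≅ Z^9, C_1 ≅ Z^27, C_2 ≅ Z^18.

The boundary map ∂_1: C_1 → C_0 sends each edge [p,q] (with p < q) to q − p.
The 9×27 boundary matrix has rank 8 and Smith normal form diag(1,1,1,1,1,1,1,1).

Boundary ∂_2: C_2 → C_1 acts by ∂[p,q,r] = [q,r] − [p,r] + [p,q]. For instance
  ∂[1,2,4] = [2,4] − [1,4] + [1,2],
  ∂[0,3,7] = [3,7] − [0,7] + [0,3].
This gives a 27×18 integer matrix of rank 18; reducing to Smith normal form yields diagonal entries (1,1,1,1,1,1,1,1,1,1,1,1,1,1,1,1,1,2).

Now H_k = ker ∂_k / im ∂_{k+1}, so:

  H_0: rank C_0 − rank ∂_1 = 9 − 8 = 1, and the invariant factors of ∂_1 are all 1, so H_0 ≅ Z.
  H_1: rank ker ∂_1 − rank ∂_2 = (27 − 8) − 18 = 1, and ∂_2 has invariant factor 2 > 1, so H_1 ≅ Z ⊕ Z_2.
  H_2: rank ker ∂_2 − rank ∂_3 = (18 − 18) − 0 = 0, and there is no ∂_3, so H_2 ≅ 0.

As a check, the Euler characteristic is 9 − 27 + 18 = 0, which agrees with 1 − 1 + 0 = 0.

H_0 ≅ Z,  H_1 ≅ Z ⊕ Z_2,  H_2 = 0.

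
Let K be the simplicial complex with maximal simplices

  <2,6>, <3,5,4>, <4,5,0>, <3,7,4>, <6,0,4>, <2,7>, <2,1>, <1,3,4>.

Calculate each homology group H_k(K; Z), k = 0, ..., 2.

H_0 = Z,  H_1 = Z^2,  H_2 = 0.

Fix the vertex order 0 < 1 < 2 < 3 < 4 < 5 < 6 < 7 and write every simplex with vertices in increasing order. Then dim K = 2 and the simplices of K are:

  0-simplices (8): [0], [1], [2], [3], [4], [5], [6], [7]
  1-simplices (14): [0,4], [0,5], [0,6], [1,2], [1,3], [1,4], [2,6], [2,7], [3,4], [3,5], [3,7], [4,5], [4,6], [4,7]
  2-simplices (5): [0,4,5], [0,4,6], [1,3,4], [3,4,5], [3,4,7]

giving chain groups C_0 ≅ Z^8, C_1 ≅ Z^14, C_2 ≅ Z^5.

∂_1: C_1 → C_0 sends each edge [p,q] (with p < q) to q − p.
The resulting 8×14 matrix has rank 7, and its Smith normal form has invariant factors (1,1,1,1,1,1,1).

Boundary ∂_2: C_2 → C_1 sends each 2-simplex [p,q,r] to [q,r] − [p,r] + [p,q]. For instance
  ∂[3,4,7] = [4,7] − [3,7] + [3,4],
  ∂[0,4,6] = [4,6] − [0,6] + [0,4].
As a 14×5 matrix over Z this has rank 5, with invariant factors (1,1,1,1,1).

Reading off H_k = ker ∂_k / im ∂_{k+1}:

  H_0: rank C_0 − rank ∂_1 = 8 − 7 = 1, and the invariant factors of ∂_1 are all 1, so H_0 = Z.
  H_1: rank ker ∂_1 − rank ∂_2 = (14 − 7) − 5 = 2, and the invariant factors of ∂_2 are all 1, so H_1 = Z^2.
  H_2: rank ker ∂_2 − rank ∂_3 = (5 − 5) − 0 = 0, and there is no ∂_3, so H_2 = 0.

As a check, the Euler characteristic is 8 − 14 + 5 = -1, which agrees with 1 − 2 + 0 = -1.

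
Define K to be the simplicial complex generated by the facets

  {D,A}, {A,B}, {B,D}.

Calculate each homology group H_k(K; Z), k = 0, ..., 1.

H_0 ≅ Z,  H_1 ≅ Z.

Take the total order A < B < D on the vertex set. Then K (dimension 1) consists of the simplices:

  0-simplices (3): A, B, D
  1-simplices (3): AB, AD, BD

so the chain groups are C_0 ≅ Z^3, C_1 ≅ Z^3.

∂_1: C_1 → C_0 maps an edge to its endpoints' difference, ∂[p,q] = q − p. For instance
  ∂AB = B − A.
The resulting 3×3 matrix has rank 2, and its Smith normal form has invariant factors (1,1).

Now H_k = ker ∂_k / im ∂_{k+1}, so:

  H_0: rank C_0 − rank ∂_1 = 3 − 2 = 1, and the invariant factors of ∂_1 are all 1, so H_0 = Z.
  H_1: rank ker ∂_1 − rank ∂_2 = (3 − 2) − 0 = 1, and there is no ∂_2, so H_1 = Z.

As a check, the Euler characteristic is 3 − 3 = 0, which agrees with 1 − 1 = 0.
(K is a triangulation of the circle S^1.)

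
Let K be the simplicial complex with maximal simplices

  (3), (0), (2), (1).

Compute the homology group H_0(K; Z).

H_0 ≅ Z^4.

Order the vertices as 0 < 1 < 2 < 3. Listing each simplex with vertices in this order, K has dimension 0 with simplices:

  0-simplices (4): [0], [1], [2], [3]

giving chain groups C_0 ≅ Z^4.

Reading off H_k = ker ∂_k / im ∂_{k+1}:

  H_0: rank C_0 − rank ∂_1 = 4 − 0 = 4, and there is no ∂_1, so H_0 = Z^4.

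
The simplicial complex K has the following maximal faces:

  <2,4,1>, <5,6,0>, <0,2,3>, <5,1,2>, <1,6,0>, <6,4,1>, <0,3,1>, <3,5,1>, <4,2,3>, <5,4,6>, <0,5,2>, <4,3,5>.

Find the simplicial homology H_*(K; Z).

We work with the vertex ordering 0 < 1 < 2 < 3 < 4 < 5 < 6. The simplices of K, each written with vertices in increasing order, are:

  0-simplices (7): [0], [1], [2], [3], [4], [5], [6]
  1-simplices (18): [0,1], [0,2], [0,3], [0,5], [0,6], [1,2], [1,3], [1,4], [1,5], [1,6], [2,3], [2,4], [2,5], [3,4], [3,5], [4,5], [4,6], [5,6]
  2-simplices (12): [0,1,3], [0,1,6], [0,2,3], [0,2,5], [0,5,6], [1,2,4], [1,2,5], [1,3,5], [1,4,6], [2,3,4], [3,4,5], [4,5,6]

so the chain groups are C_0 ≅ Z^7, C_1 ≅ Z^18, C_2 ≅ Z^12.

∂_1: C_1 → C_0 maps an edge to its endpoints' difference, ∂[p,q] = q − p.
The resulting 7×18 matrix has rank 6, and its Smith normal form has invariant factors (1,1,1,1,1,1).

∂_2: C_2 → C_1 acts by ∂[p,q,r] = [q,r] − [p,r] + [p,q]. For instance
  ∂[1,2,5] = [2,5] − [1,5] + [1,2],
  ∂[1,3,5] = [3,5] − [1,5] + [1,3].
This gives a 18×12 integer matrix of rank 12; reducing to Smith normal form yields diagonal entries (1,1,1,1,1,1,1,1,1,1,1,2).

Computing H_k = (kernel of ∂_k) / (image of ∂_{k+1}):

  H_0: rank C_0 − rank ∂_1 = 7 − 6 = 1, and the invariant factors of ∂_1 are all 1, so H_0 = Z.
  H_1: rank ker ∂_1 − rank ∂_2 = (18 − 6) − 12 = 0, and ∂_2 has invariant factor 2 > 1, so H_1 = Z/2.
  H_2: rank ker ∂_2 − rank ∂_3 = (12 − 12) − 0 = 0, and there is no ∂_3, so H_2 = 0.

(K is a triangulation of the real projective plane RP^2.)

H_0 = Z,  H_1 = Z/2,  H_2 = 0.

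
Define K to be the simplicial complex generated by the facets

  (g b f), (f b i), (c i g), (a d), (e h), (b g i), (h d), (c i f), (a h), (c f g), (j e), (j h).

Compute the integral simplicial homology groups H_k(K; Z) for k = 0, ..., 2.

We work with the vertex ordering a < b < c < d < e < f < g < h < i < j. The simplices of K, each written with vertices in increasing order, are:

  0-simplices (10): a, b, c, d, e, f, g, h, i, j
  1-simplices (15): ad, ah, bf, bg, bi, cf, cg, ci, dh, eh, ej, fg, fi, gi, hj
  2-simplices (6): bfg, bfi, bgi, cfg, cfi, cgi

so the chain groups are C_0 ≅ Z^10, C_1 ≅ Z^15, C_2 ≅ Z^6.

The boundary map ∂_1: C_1 → C_0 maps an edge to its endpoints' difference, ∂[p,q] = q − p.
This gives a 10×15 integer matrix of rank 8; reducing to Smith normal form yields diagonal entries (1,1,1,1,1,1,1,1).

The boundary map ∂_2: C_2 → C_1 acts by ∂[p,q,r] = [q,r] − [p,r] + [p,q]. For instance
  ∂cgi = gi − ci + cg,
  ∂cfi = fi − ci + cf.
The resulting 15×6 matrix has rank 5, and its Smith normal form has invariant factors (1,1,1,1,1).

Reading off H_k = ker ∂_k / im ∂_{k+1}:

  H_0: rank C_0 − rank ∂_1 = 10 − 8 = 2, and the invariant factors of ∂_1 are all 1, so H_0 ≅ Z^2.
  H_1: rank ker ∂_1 − rank ∂_2 = (15 − 8) − 5 = 2, and the invariant factors of ∂_2 are all 1, so H_1 ≅ Z^2.
  H_2: rank ker ∂_2 − rank ∂_3 = (6 − 5) − 0 = 1, and there is no ∂_3, so H_2 ≅ Z.

As a check, the Euler characteristic is 10 − 15 + 6 = 1, which agrees with 2 − 2 + 1 = 1.
(K is a triangulation of the disjoint union of the 2-sphere S^2 and a wedge of 2 circles.)

H_0 = Z^2,  H_1 = Z^2,  H_2 = Z.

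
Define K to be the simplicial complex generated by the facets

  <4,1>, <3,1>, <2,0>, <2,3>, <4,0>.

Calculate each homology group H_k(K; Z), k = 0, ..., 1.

H_0 ≅ Z,  H_1 ≅ Z.

We work with the vertex ordering 0 < 1 < 2 < 3 < 4. The simplices of K, each written with vertices in increasing order, are:

  0-simplices (5): [0], [1], [2], [3], [4]
  1-simplices (5): [0,2], [0,4], [1,3], [1,4], [2,3]

Hence C_0 ≅ Z^5, C_1 ≅ Z^5.

Boundary ∂_1: C_1 → C_0 maps an edge to its endpoints' difference, ∂[p,q] = q − p.
The resulting 5×5 matrix has rank 4, and its Smith normal form has invariant factors (1,1,1,1).

Computing H_k = (kernel of ∂_k) / (image of ∂_{k+1}):

  H_0: rank C_0 − rank ∂_1 = 5 − 4 = 1, and the invariant factors of ∂_1 are all 1, so H_0 = Z.
  H_1: rank ker ∂_1 − rank ∂_2 = (5 − 4) − 0 = 1, and there is no ∂_2, so H_1 = Z.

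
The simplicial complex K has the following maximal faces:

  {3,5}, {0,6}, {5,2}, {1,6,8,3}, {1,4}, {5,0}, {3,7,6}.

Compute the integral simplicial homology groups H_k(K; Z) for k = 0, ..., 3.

H_0 ≅ Z,  H_1 ≅ Z,  H_2 = 0,  H_3 = 0.

We work with the vertex ordering 0 < 1 < 2 < 3 < 4 < 5 < 6 < 7 < 8. The simplices of K, each written with vertices in increasing order, are:

  0-simplices (9): [0], [1], [2], [3], [4], [5], [6], [7], [8]
  1-simplices (13): [0,5], [0,6], [1,3], [1,4], [1,6], [1,8], [2,5], [3,5], [3,6], [3,7], [3,8], [6,7], [6,8]
  2-simplices (5): [1,3,6], [1,3,8], [1,6,8], [3,6,7], [3,6,8]
  3-simplices (1): [1,3,6,8]

so the chain groups are C_0 ≅ Z^9, C_1 ≅ Z^13, C_2 ≅ Z^5, C_3 ≅ Z^1.

Boundary ∂_1: C_1 → C_0 maps an edge to its endpoints' difference, ∂[p,q] = q − p. For instance
  ∂[0,5] = [5] − [0].
As a 9×13 matrix over Z this has rank 8, with invariant factors (1,1,1,1,1,1,1,1).

∂_2: C_2 → C_1 maps a triangle to the signed sum of its edges. For instance
  ∂[3,6,7] = [6,7] − [3,7] + [3,6],
  ∂[1,3,6] = [3,6] − [1,6] + [1,3].
As a 13×5 matrix over Z this has rank 4, with invariant factors (1,1,1,1).

Boundary ∂_3: C_3 → C_2 sends each 3-simplex σ to the alternating sum Σ_i (−1)^i (σ with its i-th vertex removed). For instance
  ∂[1,3,6,8] = [3,6,8] − [1,6,8] + [1,3,8] − [1,3,6].
As a 5×1 matrix over Z this has rank 1, with invariant factors (1).

Reading off H_k = ker ∂_k / im ∂_{k+1}:

  H_0: rank C_0 − rank ∂_1 = 9 − 8 = 1, and the invariant factors of ∂_1 are all 1, so H_0 ≅ Z.
  H_1: rank ker ∂_1 − rank ∂_2 = (13 − 8) − 4 = 1, and the invariant factors of ∂_2 are all 1, so H_1 ≅ Z.
  H_2: rank ker ∂_2 − rank ∂_3 = (5 − 4) − 1 = 0, and the invariant factors of ∂_3 are all 1, so H_2 ≅ 0.
  H_3: rank ker ∂_3 − rank ∂_4 = (1 − 1) − 0 = 0, and there is no ∂_4, so H_3 ≅ 0.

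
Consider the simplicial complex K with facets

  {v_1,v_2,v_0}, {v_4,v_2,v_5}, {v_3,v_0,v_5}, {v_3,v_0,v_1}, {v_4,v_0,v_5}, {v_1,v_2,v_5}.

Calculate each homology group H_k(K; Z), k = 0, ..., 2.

Fix the vertex order v_0 < v_1 < v_2 < v_3 < v_4 < v_5 and write every simplex with vertices in increasing order. Then dim K = 2 and the simplices of K are:

  0-simplices (6): [v_0], [v_1], [v_2], [v_3], [v_4], [v_5]
  1-simplices (12): [v_0,v_1], [v_0,v_2], [v_0,v_3], [v_0,v_4], [v_0,v_5], [v_1,v_2], [v_1,v_3], [v_1,v_5], [v_2,v_4], [v_2,v_5], [v_3,v_5], [v_4,v_5]
  2-simplices (6): [v_0,v_1,v_2], [v_0,v_1,v_3], [v_0,v_3,v_5], [v_0,v_4,v_5], [v_1,v_2,v_5], [v_2,v_4,v_5]

so the chain groups are C_0 ≅ Z^6, C_1 ≅ Z^12, C_2 ≅ Z^6.

∂_1: C_1 → C_0 maps an edge to its endpoints' difference, ∂[p,q] = q − p. For instance
  ∂[v_1,v_5] = [v_5] − [v_1].
As a 6×12 matrix over Z this has rank 5, with invariant factors (1,1,1,1,1).

Boundary ∂_2: C_2 → C_1 maps a triangle to the signed sum of its edges. For instance
  ∂[v_1,v_2,v_5] = [v_2,v_5] − [v_1,v_5] + [v_1,v_2],
  ∂[v_2,v_4,v_5] = [v_4,v_5] − [v_2,v_5] + [v_2,v_4].
As a 12×6 matrix over Z this has rank 6, with invariant factors (1,1,1,1,1,1).

Reading off H_k = ker ∂_k / im ∂_{k+1}:

  H_0: rank C_0 − rank ∂_1 = 6 − 5 = 1, and the invariant factors of ∂_1 are all 1, so H_0 = Z.
  H_1: rank ker ∂_1 − rank ∂_2 = (12 − 5) − 6 = 1, and the invariant factors of ∂_2 are all 1, so H_1 = Z.
  H_2: rank ker ∂_2 − rank ∂_3 = (6 − 6) − 0 = 0, and there is no ∂_3, so H_2 = 0.

(K is a triangulation of the cylinder S^1 x I.)

H_0 = Z,  H_1 = Z,  H_2 = 0.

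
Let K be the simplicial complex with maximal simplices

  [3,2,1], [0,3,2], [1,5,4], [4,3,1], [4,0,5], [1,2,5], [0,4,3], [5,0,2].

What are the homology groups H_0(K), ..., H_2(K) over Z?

H_0 = Z,  H_1 = 0,  H_2 = Z.

Fix the vertex order 0 < 1 < 2 < 3 < 4 < 5 and write every simplex with vertices in increasing order. Then dim K = 2 and the simplices of K are:

  0-simplices (6): [0], [1], [2], [3], [4], [5]
  1-simplices (12): [0,2], [0,3], [0,4], [0,5], [1,2], [1,3], [1,4], [1,5], [2,3], [2,5], [3,4], [4,5]
  2-simplices (8): [0,2,3], [0,2,5], [0,3,4], [0,4,5], [1,2,3], [1,2,5], [1,3,4], [1,4,5]

so the chain groups are C_0 ≅ Z^6, C_1 ≅ Z^12, C_2 ≅ Z^8.

∂_1: C_1 → C_0 maps an edge to its endpoints' difference, ∂[p,q] = q − p. For instance
  ∂[0,3] = [3] − [0].
The 6×12 boundary matrix has rank 5 and Smith normal form diag(1,1,1,1,1).

The boundary map ∂_2: C_2 → C_1 sends each 2-simplex [p,q,r] to [q,r] − [p,r] + [p,q]. For instance
  ∂[0,2,5] = [2,5] − [0,5] + [0,2],
  ∂[0,2,3] = [2,3] − [0,3] + [0,2].
This gives a 12×8 integer matrix of rank 7; reducing to Smith normal form yields diagonal entries (1,1,1,1,1,1,1).

Reading off H_k = ker ∂_k / im ∂_{k+1}:

  H_0: rank C_0 − rank ∂_1 = 6 − 5 = 1, and the invariant factors of ∂_1 are all 1, so H_0 ≅ Z.
  H_1: rank ker ∂_1 − rank ∂_2 = (12 − 5) − 7 = 0, and the invariant factors of ∂_2 are all 1, so H_1 ≅ 0.
  H_2: rank ker ∂_2 − rank ∂_3 = (8 − 7) − 0 = 1, and there is no ∂_3, so H_2 ≅ Z.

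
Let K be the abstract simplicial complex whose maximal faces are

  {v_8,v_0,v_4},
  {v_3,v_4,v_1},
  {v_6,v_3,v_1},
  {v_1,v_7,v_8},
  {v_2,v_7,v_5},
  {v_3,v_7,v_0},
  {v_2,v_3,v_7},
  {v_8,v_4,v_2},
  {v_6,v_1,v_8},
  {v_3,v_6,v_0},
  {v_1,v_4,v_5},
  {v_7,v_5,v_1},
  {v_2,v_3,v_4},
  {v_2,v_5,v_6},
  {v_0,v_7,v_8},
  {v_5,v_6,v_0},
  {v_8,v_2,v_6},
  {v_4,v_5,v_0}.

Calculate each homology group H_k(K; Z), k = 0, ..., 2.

Take the total order v_0 < v_1 < v_2 < v_3 < v_4 < v_5 < v_6 < v_7 < v_8 on the vertex set. Then K (dimension 2) consists of the simplices:

  0-simplices (9): [v_0], [v_1], [v_2], [v_3], [v_4], [v_5], [v_6], [v_7], [v_8]
  1-simplices (27): (27 of them)
  2-simplices (18): (18 of them)

giving chain groups C_0 ≅ Z^9, C_1 ≅ Z^27, C_2 ≅ Z^18.

The boundary map ∂_1: C_1 → C_0 sends each edge [p,q] (with p < q) to q − p. For instance
  ∂[v_2,v_5] = [v_5] − [v_2].
The resulting 9×27 matrix has rank 8, and its Smith normal form has invariant factors (1,1,1,1,1,1,1,1).

Boundary ∂_2: C_2 → C_1 sends each 2-simplex [p,q,r] to [q,r] − [p,r] + [p,q]. For instance
  ∂[v_0,v_3,v_6] = [v_3,v_6] − [v_0,v_6] + [v_0,v_3],
  ∂[v_2,v_5,v_7] = [v_5,v_7] − [v_2,v_7] + [v_2,v_5].
As a 27×18 matrix over Z this has rank 17, with invariant factors (1,1,1,1,1,1,1,1,1,1,1,1,1,1,1,1,1).

From H_k ≅ ker(∂_k) / im(∂_{k+1}) we obtain:

  H_0: rank C_0 − rank ∂_1 = 9 − 8 = 1, and the invariant factors of ∂_1 are all 1, so H_0 ≅ Z.
  H_1: rank ker ∂_1 − rank ∂_2 = (27 − 8) − 17 = 2, and the invariant factors of ∂_2 are all 1, so H_1 ≅ Z^2.
  H_2: rank ker ∂_2 − rank ∂_3 = (18 − 17) − 0 = 1, and there is no ∂_3, so H_2 ≅ Z.

As a check, the Euler characteristic is 9 − 27 + 18 = 0, which agrees with 1 − 2 + 1 = 0.
(K is a triangulation of the torus T^2.)

H_0 = Z,  H_1 = Z^2,  H_2 = Z.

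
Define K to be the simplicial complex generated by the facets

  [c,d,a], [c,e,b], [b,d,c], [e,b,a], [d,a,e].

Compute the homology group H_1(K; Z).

K has 5 vertices, 10 edges, 5 triangles.
rank ∂_1 = 4, rank ∂_2 = 5 ⇒ b_1 = 10 − 4 − 5 = 1; all invariant factors of ∂_2 are 1 so no torsion. So H_1 = Z.

H_1 = Z.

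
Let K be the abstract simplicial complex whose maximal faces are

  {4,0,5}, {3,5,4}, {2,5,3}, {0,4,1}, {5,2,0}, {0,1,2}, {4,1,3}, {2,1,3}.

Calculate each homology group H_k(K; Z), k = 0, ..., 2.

H_0 ≅ Z,  H_1 = 0,  H_2 ≅ Z.

Take the total order 0 < 1 < 2 < 3 < 4 < 5 on the vertex set. Then K (dimension 2) consists of the simplices:

  0-simplices (6): [0], [1], [2], [3], [4], [5]
  1-simplices (12): [0,1], [0,2], [0,4], [0,5], [1,2], [1,3], [1,4], [2,3], [2,5], [3,4], [3,5], [4,5]
  2-simplices (8): [0,1,2], [0,1,4], [0,2,5], [0,4,5], [1,2,3], [1,3,4], [2,3,5], [3,4,5]

so the chain groups are C_0 ≅ Z^6, C_1 ≅ Z^12, C_2 ≅ Z^8.

Boundary ∂_1: C_1 → C_0 is given by ∂[p,q] = [q] − [p].
As a 6×12 matrix over Z this has rank 5, with invariant factors (1,1,1,1,1).

∂_2: C_2 → C_1 acts by ∂[p,q,r] = [q,r] − [p,r] + [p,q]. For instance
  ∂[2,3,5] = [3,5] − [2,5] + [2,3],
  ∂[0,1,4] = [1,4] − [0,4] + [0,1].
This gives a 12×8 integer matrix of rank 7; reducing to Smith normal form yields diagonal entries (1,1,1,1,1,1,1).

From H_k ≅ ker(∂_k) / im(∂_{k+1}) we obtain:

  H_0: rank C_0 − rank ∂_1 = 6 − 5 = 1, and the invariant factors of ∂_1 are all 1, so H_0 = Z.
  H_1: rank ker ∂_1 − rank ∂_2 = (12 − 5) − 7 = 0, and the invariant factors of ∂_2 are all 1, so H_1 = 0.
  H_2: rank ker ∂_2 − rank ∂_3 = (8 − 7) − 0 = 1, and there is no ∂_3, so H_2 = Z.

As a check, the Euler characteristic is 6 − 12 + 8 = 2, which agrees with 1 − 0 + 1 = 2.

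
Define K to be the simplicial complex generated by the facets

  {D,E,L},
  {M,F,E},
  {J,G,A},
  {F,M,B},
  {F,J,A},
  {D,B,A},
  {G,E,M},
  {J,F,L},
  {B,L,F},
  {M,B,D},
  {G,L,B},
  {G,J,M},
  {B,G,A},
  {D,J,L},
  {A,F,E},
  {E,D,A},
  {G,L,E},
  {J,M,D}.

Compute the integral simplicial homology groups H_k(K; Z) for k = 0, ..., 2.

K has 9 vertices, 27 edges, 18 triangles.
rank ∂_0 = 0, rank ∂_1 = 8 ⇒ b_0 = 9 − 0 − 8 = 1; all invariant factors of ∂_1 are 1 so no torsion. So H_0 = Z.
rank ∂_1 = 8, rank ∂_2 = 17 ⇒ b_1 = 27 − 8 − 17 = 2; all invariant factors of ∂_2 are 1 so no torsion. So H_1 = Z^2.
rank ∂_2 = 17, rank ∂_3 = 0 ⇒ b_2 = 18 − 17 − 0 = 1. So H_2 = Z.

H_0 = Z,  H_1 = Z^2,  H_2 = Z.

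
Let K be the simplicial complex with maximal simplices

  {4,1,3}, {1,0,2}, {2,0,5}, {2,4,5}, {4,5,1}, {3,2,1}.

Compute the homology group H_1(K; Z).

H_1 ≅ Z.

K has 6 vertices, 12 edges, 6 triangles.
rank ∂_1 = 5, rank ∂_2 = 6 ⇒ b_1 = 12 − 5 − 6 = 1; all invariant factors of ∂_2 are 1 so no torsion. So H_1 = Z.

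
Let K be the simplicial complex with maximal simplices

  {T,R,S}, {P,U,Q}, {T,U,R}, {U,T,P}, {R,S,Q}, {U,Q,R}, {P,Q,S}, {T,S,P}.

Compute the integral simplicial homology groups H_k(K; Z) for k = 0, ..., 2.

H_0 ≅ Z,  H_1 = 0,  H_2 ≅ Z.

Take the total order P < Q < R < S < T < U on the vertex set. Then K (dimension 2) consists of the simplices:

  0-simplices (6): P, Q, R, S, T, U
  1-simplices (12): PQ, PS, PT, PU, QR, QS, QU, RS, RT, RU, ST, TU
  2-simplices (8): PQS, PQU, PST, PTU, QRS, QRU, RST, RTU

giving chain groups C_0 ≅ Z^6, C_1 ≅ Z^12, C_2 ≅ Z^8.

∂_1: C_1 → C_0 sends each edge [p,q] (with p < q) to q − p. For instance
  ∂PT = T − P.
As a 6×12 matrix over Z this has rank 5, with invariant factors (1,1,1,1,1).

∂_2: C_2 → C_1 maps a triangle to the signed sum of its edges. For instance
  ∂PQS = QS − PS + PQ,
  ∂RST = ST − RT + RS.
This gives a 12×8 integer matrix of rank 7; reducing to Smith normal form yields diagonal entries (1,1,1,1,1,1,1).

Now H_k = ker ∂_k / im ∂_{k+1}, so:

  H_0: rank C_0 − rank ∂_1 = 6 − 5 = 1, and the invariant factors of ∂_1 are all 1, so H_0 = Z.
  H_1: rank ker ∂_1 − rank ∂_2 = (12 − 5) − 7 = 0, and the invariant factors of ∂_2 are all 1, so H_1 = 0.
  H_2: rank ker ∂_2 − rank ∂_3 = (8 − 7) − 0 = 1, and there is no ∂_3, so H_2 = Z.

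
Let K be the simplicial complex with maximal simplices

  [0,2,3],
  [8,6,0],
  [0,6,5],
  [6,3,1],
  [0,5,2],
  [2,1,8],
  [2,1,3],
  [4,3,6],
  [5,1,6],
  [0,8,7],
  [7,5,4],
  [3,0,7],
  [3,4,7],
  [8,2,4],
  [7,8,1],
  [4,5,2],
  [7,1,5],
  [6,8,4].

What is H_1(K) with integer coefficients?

We work with the vertex ordering 0 < 1 < 2 < 3 < 4 < 5 < 6 < 7 < 8. The simplices of K, each written with vertices in increasing order, are:

  0-simplices (9): [0], [1], [2], [3], [4], [5], [6], [7], [8]
  1-simplices (27): (27 of them)
  2-simplices (18): [0,2,3], [0,2,5], [0,3,7], [0,5,6], [0,6,8], [0,7,8], [1,2,3], [1,2,8], [1,3,6], [1,5,6], [1,5,7], [1,7,8], [2,4,5], [2,4,8], [3,4,6], [3,4,7], [4,5,7], [4,6,8]

giving chain groups C_0 ≅ Z^9, C_1 ≅ Z^27, C_2 ≅ Z^18.

The boundary map ∂_1: C_1 → C_0 maps an edge to its endpoints' difference, ∂[p,q] = q − p.
This gives a 9×27 integer matrix of rank 8; reducing to Smith normal form yields diagonal entries (1,1,1,1,1,1,1,1).

The boundary map ∂_2: C_2 → C_1 acts by ∂[p,q,r] = [q,r] − [p,r] + [p,q]. For instance
  ∂[1,5,7] = [5,7] − [1,7] + [1,5],
  ∂[0,7,8] = [7,8] − [0,8] + [0,7].
As a 27×18 matrix over Z this has rank 17, with invariant factors (1,1,1,1,1,1,1,1,1,1,1,1,1,1,1,1,1).

Now H_k = ker ∂_k / im ∂_{k+1}, so:

  H_1: rank ker ∂_1 − rank ∂_2 = (27 − 8) − 17 = 2, and the invariant factors of ∂_2 are all 1, so H_1 = Z^2.

(K is a triangulation of the torus T^2.)

H_1 = Z^2.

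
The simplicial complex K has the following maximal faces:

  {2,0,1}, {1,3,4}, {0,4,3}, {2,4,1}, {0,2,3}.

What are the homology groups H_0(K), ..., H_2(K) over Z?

We work with the vertex ordering 0 < 1 < 2 < 3 < 4. The simplices of K, each written with vertices in increasing order, are:

  0-simplices (5): [0], [1], [2], [3], [4]
  1-simplices (10): [0,1], [0,2], [0,3], [0,4], [1,2], [1,3], [1,4], [2,3], [2,4], [3,4]
  2-simplices (5): [0,1,2], [0,2,3], [0,3,4], [1,2,4], [1,3,4]

Hence C_0 ≅ Z^5, C_1 ≅ Z^10, C_2 ≅ Z^5.

∂_1: C_1 → C_0 is given by ∂[p,q] = [q] − [p]. For instance
  ∂[1,2] = [2] − [1].
This gives a 5×10 integer matrix of rank 4; reducing to Smith normal form yields diagonal entries (1,1,1,1).

The boundary map ∂_2: C_2 → C_1 acts by ∂[p,q,r] = [q,r] − [p,r] + [p,q]. For instance
  ∂[0,1,2] = [1,2] − [0,2] + [0,1],
  ∂[1,2,4] = [2,4] − [1,4] + [1,2].
This gives a 10×5 integer matrix of rank 5; reducing to Smith normal form yields diagonal entries (1,1,1,1,1).

Reading off H_k = ker ∂_k / im ∂_{k+1}:

  H_0: rank C_0 − rank ∂_1 = 5 − 4 = 1, and the invariant factors of ∂_1 are all 1, so H_0 ≅ Z.
  H_1: rank ker ∂_1 − rank ∂_2 = (10 − 4) − 5 = 1, and the invariant factors of ∂_2 are all 1, so H_1 ≅ Z.
  H_2: rank ker ∂_2 − rank ∂_3 = (5 − 5) − 0 = 0, and there is no ∂_3, so H_2 ≅ 0.

H_0 ≅ Z,  H_1 ≅ Z,  H_2 = 0.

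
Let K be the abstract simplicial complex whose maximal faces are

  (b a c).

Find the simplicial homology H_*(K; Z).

We work with the vertex ordering a < b < c. The simplices of K, each written with vertices in increasing order, are:

  0-simplices (3): a, b, c
  1-simplices (3): ab, ac, bc
  2-simplices (1): abc

giving chain groups C_0 ≅ Z^3, C_1 ≅ Z^3, C_2 ≅ Z^1.

∂_1: C_1 → C_0 sends each edge [p,q] (with p < q) to q − p. For instance
  ∂ac = c − a.
As a 3×3 matrix over Z this has rank 2, with invariant factors (1,1).

The boundary map ∂_2: C_2 → C_1 acts by ∂[p,q,r] = [q,r] − [p,r] + [p,q]. For instance
  ∂abc = bc − ac + ab.
This gives a 3×1 integer matrix of rank 1; reducing to Smith normal form yields diagonal entries (1).

Computing H_k = (kernel of ∂_k) / (image of ∂_{k+1}):

  H_0: rank C_0 − rank ∂_1 = 3 − 2 = 1, and the invariant factors of ∂_1 are all 1, so H_0 = Z.
  H_1: rank ker ∂_1 − rank ∂_2 = (3 − 2) − 1 = 0, and the invariant factors of ∂_2 are all 1, so H_1 = 0.
  H_2: rank ker ∂_2 − rank ∂_3 = (1 − 1) − 0 = 0, and there is no ∂_3, so H_2 = 0.

As a check, the Euler characteristic is 3 − 3 + 1 = 1, which agrees with 1 − 0 + 0 = 1.
(K is a triangulation of the 2-simplex.)

H_0 = Z,  H_1 = 0,  H_2 = 0.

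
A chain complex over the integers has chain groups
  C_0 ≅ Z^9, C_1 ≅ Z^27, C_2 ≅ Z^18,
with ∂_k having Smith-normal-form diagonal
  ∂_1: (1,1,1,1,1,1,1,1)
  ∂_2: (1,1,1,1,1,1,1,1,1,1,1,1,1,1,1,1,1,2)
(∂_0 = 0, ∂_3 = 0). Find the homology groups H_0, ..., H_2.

H_0: b_0 = 9 − 0 − 8 = 1; torsion from ∂_1 factors > 1: none. So H_0 = Z.
H_1: b_1 = 27 − 8 − 18 = 1; torsion from ∂_2 factors > 1: [2]. So H_1 = Z ⊕ Z/2.
H_2: b_2 = 18 − 18 − 0 = 0; torsion from ∂_3 factors > 1: none. So H_2 = 0.

H_0 = Z,  H_1 = Z ⊕ Z/2,  H_2 = 0.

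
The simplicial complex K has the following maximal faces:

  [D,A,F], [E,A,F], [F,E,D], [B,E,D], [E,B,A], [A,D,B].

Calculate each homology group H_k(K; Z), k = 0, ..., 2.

H_0 ≅ Z,  H_1 = 0,  H_2 ≅ Z.

Fix the vertex order A < B < D < E < F and write every simplex with vertices in increasing order. Then dim K = 2 and the simplices of K are:

  0-simplices (5): A, B, D, E, F
  1-simplices (9): AB, AD, AE, AF, BD, BE, DE, DF, EF
  2-simplices (6): ABD, ABE, ADF, AEF, BDE, DEF

Hence C_0 ≅ Z^5, C_1 ≅ Z^9, C_2 ≅ Z^6.

Boundary ∂_1: C_1 → C_0 sends each edge [p,q] (with p < q) to q − p. For instance
  ∂AD = D − A.
The 5×9 boundary matrix has rank 4 and Smith normal form diag(1,1,1,1).

∂_2: C_2 → C_1 acts by ∂[p,q,r] = [q,r] − [p,r] + [p,q]. For instance
  ∂ADF = DF − AF + AD,
  ∂ABD = BD − AD + AB.
The resulting 9×6 matrix has rank 5, and its Smith normal form has invariant factors (1,1,1,1,1).

Now H_k = ker ∂_k / im ∂_{k+1}, so:

  H_0: rank C_0 − rank ∂_1 = 5 − 4 = 1, and the invariant factors of ∂_1 are all 1, so H_0 = Z.
  H_1: rank ker ∂_1 − rank ∂_2 = (9 − 4) − 5 = 0, and the invariant factors of ∂_2 are all 1, so H_1 = 0.
  H_2: rank ker ∂_2 − rank ∂_3 = (6 − 5) − 0 = 1, and there is no ∂_3, so H_2 = Z.

As a check, the Euler characteristic is 5 − 9 + 6 = 2, which agrees with 1 − 0 + 1 = 2.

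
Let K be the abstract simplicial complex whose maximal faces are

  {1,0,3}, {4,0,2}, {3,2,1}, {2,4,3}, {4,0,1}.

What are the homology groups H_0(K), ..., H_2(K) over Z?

K has 5 vertices, 10 edges, 5 triangles.
rank ∂_0 = 0, rank ∂_1 = 4 ⇒ b_0 = 5 − 0 − 4 = 1; all invariant factors of ∂_1 are 1 so no torsion. So H_0 ≅ Z.
rank ∂_1 = 4, rank ∂_2 = 5 ⇒ b_1 = 10 − 4 − 5 = 1; all invariant factors of ∂_2 are 1 so no torsion. So H_1 ≅ Z.
rank ∂_2 = 5, rank ∂_3 = 0 ⇒ b_2 = 5 − 5 − 0 = 0. So H_2 ≅ 0.

H_0 ≅ Z,  H_1 ≅ Z,  H_2 = 0.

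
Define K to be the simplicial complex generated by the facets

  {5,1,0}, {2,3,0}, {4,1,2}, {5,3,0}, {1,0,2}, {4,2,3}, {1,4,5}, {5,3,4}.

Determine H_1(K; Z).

We work with the vertex ordering 0 < 1 < 2 < 3 < 4 < 5. The simplices of K, each written with vertices in increasing order, are:

  0-simplices (6): [0], [1], [2], [3], [4], [5]
  1-simplices (12): [0,1], [0,2], [0,3], [0,5], [1,2], [1,4], [1,5], [2,3], [2,4], [3,4], [3,5], [4,5]
  2-simplices (8): [0,1,2], [0,1,5], [0,2,3], [0,3,5], [1,2,4], [1,4,5], [2,3,4], [3,4,5]

Hence C_0 ≅ Z^6, C_1 ≅ Z^12, C_2 ≅ Z^8.

Boundary ∂_1: C_1 → C_0 sends each edge [p,q] (with p < q) to q − p. For instance
  ∂[3,5] = [5] − [3].
The 6×12 boundary matrix has rank 5 and Smith normal form diag(1,1,1,1,1).

∂_2: C_2 → C_1 maps a triangle to the signed sum of its edges. For instance
  ∂[3,4,5] = [4,5] − [3,5] + [3,4],
  ∂[0,1,2] = [1,2] − [0,2] + [0,1].
The 12×8 boundary matrix has rank 7 and Smith normal form diag(1,1,1,1,1,1,1).

From H_k ≅ ker(∂_k) / im(∂_{k+1}) we obtain:

  H_1: rank ker ∂_1 − rank ∂_2 = (12 − 5) − 7 = 0, and the invariant factors of ∂_2 are all 1, so H_1 = 0.

H_1 ≅ 0.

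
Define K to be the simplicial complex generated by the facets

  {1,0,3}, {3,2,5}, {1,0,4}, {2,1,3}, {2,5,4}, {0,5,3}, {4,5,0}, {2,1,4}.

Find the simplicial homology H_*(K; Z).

H_0 = Z,  H_1 = 0,  H_2 = Z.

Order the vertices as 0 < 1 < 2 < 3 < 4 < 5. Listing each simplex with vertices in this order, K has dimension 2 with simplices:

  0-simplices (6): [0], [1], [2], [3], [4], [5]
  1-simplices (12): [0,1], [0,3], [0,4], [0,5], [1,2], [1,3], [1,4], [2,3], [2,4], [2,5], [3,5], [4,5]
  2-simplices (8): [0,1,3], [0,1,4], [0,3,5], [0,4,5], [1,2,3], [1,2,4], [2,3,5], [2,4,5]

Hence C_0 ≅ Z^6, C_1 ≅ Z^12, C_2 ≅ Z^8.

∂_1: C_1 → C_0 maps an edge to its endpoints' difference, ∂[p,q] = q − p. For instance
  ∂[2,4] = [4] − [2].
The resulting 6×12 matrix has rank 5, and its Smith normal form has invariant factors (1,1,1,1,1).

∂_2: C_2 → C_1 acts by ∂[p,q,r] = [q,r] − [p,r] + [p,q]. For instance
  ∂[2,4,5] = [4,5] − [2,5] + [2,4],
  ∂[1,2,3] = [2,3] − [1,3] + [1,2].
The 12×8 boundary matrix has rank 7 and Smith normal form diag(1,1,1,1,1,1,1).

From H_k ≅ ker(∂_k) / im(∂_{k+1}) we obtain:

  H_0: rank C_0 − rank ∂_1 = 6 − 5 = 1, and the invariant factors of ∂_1 are all 1, so H_0 = Z.
  H_1: rank ker ∂_1 − rank ∂_2 = (12 − 5) − 7 = 0, and the invariant factors of ∂_2 are all 1, so H_1 = 0.
  H_2: rank ker ∂_2 − rank ∂_3 = (8 − 7) − 0 = 1, and there is no ∂_3, so H_2 = Z.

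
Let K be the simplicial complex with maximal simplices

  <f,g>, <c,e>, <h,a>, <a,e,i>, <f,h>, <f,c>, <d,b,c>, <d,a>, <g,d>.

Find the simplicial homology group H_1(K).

Take the total order a < b < c < d < e < f < g < h < i on the vertex set. Then K (dimension 2) consists of the simplices:

  0-simplices (9): a, b, c, d, e, f, g, h, i
  1-simplices (13): ad, ae, ah, ai, bc, bd, cd, ce, cf, dg, ei, fg, fh
  2-simplices (2): aei, bcd

Hence C_0 ≅ Z^9, C_1 ≅ Z^13, C_2 ≅ Z^2.

The boundary map ∂_1: C_1 → C_0 is given by ∂[p,q] = [q] − [p].
The 9×13 boundary matrix has rank 8 and Smith normal form diag(1,1,1,1,1,1,1,1).

Boundary ∂_2: C_2 → C_1 maps a triangle to the signed sum of its edges. For instance
  ∂bcd = cd − bd + bc,
  ∂aei = ei − ai + ae.
As a 13×2 matrix over Z this has rank 2, with invariant factors (1,1).

Reading off H_k = ker ∂_k / im ∂_{k+1}:

  H_1: rank ker ∂_1 − rank ∂_2 = (13 − 8) − 2 = 3, and the invariant factors of ∂_2 are all 1, so H_1 ≅ Z^3.

H_1 = Z^3.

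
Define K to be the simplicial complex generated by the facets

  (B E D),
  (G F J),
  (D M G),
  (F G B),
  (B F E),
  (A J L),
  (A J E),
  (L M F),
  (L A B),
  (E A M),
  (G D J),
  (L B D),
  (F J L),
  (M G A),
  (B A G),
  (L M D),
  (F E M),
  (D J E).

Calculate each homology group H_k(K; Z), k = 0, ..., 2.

Fix the vertex order A < B < D < E < F < G < J < L < M and write every simplex with vertices in increasing order. Then dim K = 2 and the simplices of K are:

  0-simplices (9): A, B, D, E, F, G, J, L, M
  1-simplices (27): AB, AE, AG, AJ, AL, AM, BD, BE, BF, BG, BL, DE, DG, DJ, DL, DM, EF, EJ, EM, FG, FJ, FL, FM, GJ, GM, JL, LM
  2-simplices (18): ABG, ABL, AEJ, AEM, AGM, AJL, BDE, BDL, BEF, BFG, DEJ, DGJ, DGM, DLM, EFM, FGJ, FJL, FLM

so the chain groups are C_0 ≅ Z^9, C_1 ≅ Z^27, C_2 ≅ Z^18.

Boundary ∂_1: C_1 → C_0 is given by ∂[p,q] = [q] − [p]. For instance
  ∂LM = M − L.
As a 9×27 matrix over Z this has rank 8, with invariant factors (1,1,1,1,1,1,1,1).

The boundary map ∂_2: C_2 → C_1 sends each 2-simplex [p,q,r] to [q,r] − [p,r] + [p,q]. For instance
  ∂AEM = EM − AM + AE,
  ∂ABL = BL − AL + AB.
The 27×18 boundary matrix has rank 17 and Smith normal form diag(1,1,1,1,1,1,1,1,1,1,1,1,1,1,1,1,1).

Now H_k = ker ∂_k / im ∂_{k+1}, so:

  H_0: rank C_0 − rank ∂_1 = 9 − 8 = 1, and the invariant factors of ∂_1 are all 1, so H_0 ≅ Z.
  H_1: rank ker ∂_1 − rank ∂_2 = (27 − 8) − 17 = 2, and the invariant factors of ∂_2 are all 1, so H_1 ≅ Z^2.
  H_2: rank ker ∂_2 − rank ∂_3 = (18 − 17) − 0 = 1, and there is no ∂_3, so H_2 ≅ Z.

As a check, the Euler characteristic is 9 − 27 + 18 = 0, which agrees with 1 − 2 + 1 = 0.
(K is a triangulation of the torus T^2.)

H_0 = Z,  H_1 = Z^2,  H_2 = Z.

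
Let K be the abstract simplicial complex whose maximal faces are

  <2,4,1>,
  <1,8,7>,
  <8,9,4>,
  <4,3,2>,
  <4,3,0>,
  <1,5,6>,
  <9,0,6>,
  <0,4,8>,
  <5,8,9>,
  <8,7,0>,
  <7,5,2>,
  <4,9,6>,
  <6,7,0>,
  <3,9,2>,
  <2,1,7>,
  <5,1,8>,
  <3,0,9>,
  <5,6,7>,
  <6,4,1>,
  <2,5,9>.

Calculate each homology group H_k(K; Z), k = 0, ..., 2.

H_0 ≅ Z,  H_1 ≅ Z ⊕ Z/2Z,  H_2 = 0.

Order the vertices as 0 < 1 < 2 < 3 < 4 < 5 < 6 < 7 < 8 < 9. Listing each simplex with vertices in this order, K has dimension 2 with simplices:

  0-simplices (10): [0], [1], [2], [3], [4], [5], [6], [7], [8], [9]
  1-simplices (30): (30 of them)
  2-simplices (20): (20 of them)

Hence C_0 ≅ Z^10, C_1 ≅ Z^30, C_2 ≅ Z^20.

The boundary map ∂_1: C_1 → C_0 sends each edge [p,q] (with p < q) to q − p. For instance
  ∂[4,8] = [8] − [4].
This gives a 10×30 integer matrix of rank 9; reducing to Smith normal form yields diagonal entries (1,1,1,1,1,1,1,1,1).

Boundary ∂_2: C_2 → C_1 maps a triangle to the signed sum of its edges. For instance
  ∂[1,4,6] = [4,6] − [1,6] + [1,4],
  ∂[0,7,8] = [7,8] − [0,8] + [0,7].
The 30×20 boundary matrix has rank 20 and Smith normal form diag(1,1,1,1,1,1,1,1,1,1,1,1,1,1,1,1,1,1,1,2).

Now H_k = ker ∂_k / im ∂_{k+1}, so:

  H_0: rank C_0 − rank ∂_1 = 10 − 9 = 1, and the invariant factors of ∂_1 are all 1, so H_0 = Z.
  H_1: rank ker ∂_1 − rank ∂_2 = (30 − 9) − 20 = 1, and ∂_2 has invariant factor 2 > 1, so H_1 = Z ⊕ Z/2Z.
  H_2: rank ker ∂_2 − rank ∂_3 = (20 − 20) − 0 = 0, and there is no ∂_3, so H_2 = 0.

As a check, the Euler characteristic is 10 − 30 + 20 = 0, which agrees with 1 − 1 + 0 = 0.
(K is a triangulation of the Klein bottle.)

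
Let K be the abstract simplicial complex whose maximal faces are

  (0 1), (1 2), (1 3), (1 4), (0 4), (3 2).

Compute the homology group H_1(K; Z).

H_1 ≅ Z^2.

K has 5 vertices, 6 edges.
rank ∂_1 = 4, rank ∂_2 = 0 ⇒ b_1 = 6 − 4 − 0 = 2. So H_1 = Z^2.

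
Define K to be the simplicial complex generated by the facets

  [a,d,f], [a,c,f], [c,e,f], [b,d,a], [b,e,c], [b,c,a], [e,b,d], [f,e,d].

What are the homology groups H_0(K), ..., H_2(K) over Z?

H_0 ≅ Z,  H_1 = 0,  H_2 ≅ Z.

Order the vertices as a < b < c < d < e < f. Listing each simplex with vertices in this order, K has dimension 2 with simplices:

  0-simplices (6): a, b, c, d, e, f
  1-simplices (12): ab, ac, ad, af, bc, bd, be, ce, cf, de, df, ef
  2-simplices (8): abc, abd, acf, adf, bce, bde, cef, def

giving chain groups C_0 ≅ Z^6, C_1 ≅ Z^12, C_2 ≅ Z^8.

Boundary ∂_1: C_1 → C_0 is given by ∂[p,q] = [q] − [p]. For instance
  ∂ac = c − a.
As a 6×12 matrix over Z this has rank 5, with invariant factors (1,1,1,1,1).

The boundary map ∂_2: C_2 → C_1 sends each 2-simplex [p,q,r] to [q,r] − [p,r] + [p,q]. For instance
  ∂adf = df − af + ad,
  ∂def = ef − df + de.
The resulting 12×8 matrix has rank 7, and its Smith normal form has invariant factors (1,1,1,1,1,1,1).

From H_k ≅ ker(∂_k) / im(∂_{k+1}) we obtain:

  H_0: rank C_0 − rank ∂_1 = 6 − 5 = 1, and the invariant factors of ∂_1 are all 1, so H_0 ≅ Z.
  H_1: rank ker ∂_1 − rank ∂_2 = (12 − 5) − 7 = 0, and the invariant factors of ∂_2 are all 1, so H_1 ≅ 0.
  H_2: rank ker ∂_2 − rank ∂_3 = (8 − 7) − 0 = 1, and there is no ∂_3, so H_2 ≅ Z.

As a check, the Euler characteristic is 6 − 12 + 8 = 2, which agrees with 1 − 0 + 1 = 2.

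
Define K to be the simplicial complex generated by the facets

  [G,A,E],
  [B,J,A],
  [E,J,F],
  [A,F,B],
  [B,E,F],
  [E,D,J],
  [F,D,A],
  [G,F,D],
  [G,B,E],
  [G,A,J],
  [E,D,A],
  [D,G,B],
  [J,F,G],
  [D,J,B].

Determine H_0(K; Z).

H_0 ≅ Z.

We work with the vertex ordering A < B < D < E < F < G < J. The simplices of K, each written with vertices in increasing order, are:

  0-simplices (7): A, B, D, E, F, G, J
  1-simplices (21): AB, AD, AE, AF, AG, AJ, BD, BE, BF, BG, BJ, DE, DF, DG, DJ, EF, EG, EJ, FG, FJ, GJ
  2-simplices (14): ABF, ABJ, ADE, ADF, AEG, AGJ, BDG, BDJ, BEF, BEG, DEJ, DFG, EFJ, FGJ

Hence C_0 ≅ Z^7, C_1 ≅ Z^21, C_2 ≅ Z^14.

Boundary ∂_1: C_1 → C_0 sends each edge [p,q] (with p < q) to q − p. For instance
  ∂AB = B − A.
The 7×21 boundary matrix has rank 6 and Smith normal form diag(1,1,1,1,1,1).

Boundary ∂_2: C_2 → C_1 acts by ∂[p,q,r] = [q,r] − [p,r] + [p,q]. For instance
  ∂AEG = EG − AG + AE,
  ∂ADE = DE − AE + AD.
The resulting 21×14 matrix has rank 13, and its Smith normal form has invariant factors (1,1,1,1,1,1,1,1,1,1,1,1,1).

From H_k ≅ ker(∂_k) / im(∂_{k+1}) we obtain:

  H_0: rank C_0 − rank ∂_1 = 7 − 6 = 1, and the invariant factors of ∂_1 are all 1, so H_0 = Z.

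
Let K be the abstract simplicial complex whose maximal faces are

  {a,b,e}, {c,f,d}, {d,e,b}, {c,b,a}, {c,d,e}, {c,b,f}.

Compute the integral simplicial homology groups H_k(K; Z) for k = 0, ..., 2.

Order the vertices as a < b < c < d < e < f. Listing each simplex with vertices in this order, K has dimension 2 with simplices:

  0-simplices (6): a, b, c, d, e, f
  1-simplices (12): ab, ac, ae, bc, bd, be, bf, cd, ce, cf, de, df
  2-simplices (6): abc, abe, bcf, bde, cde, cdf

Hence C_0 ≅ Z^6, C_1 ≅ Z^12, C_2 ≅ Z^6.

Boundary ∂_1: C_1 → C_0 maps an edge to its endpoints' difference, ∂[p,q] = q − p.
This gives a 6×12 integer matrix of rank 5; reducing to Smith normal form yields diagonal entries (1,1,1,1,1).

The boundary map ∂_2: C_2 → C_1 maps a triangle to the signed sum of its edges. For instance
  ∂abc = bc − ac + ab,
  ∂cde = de − ce + cd.
The 12×6 boundary matrix has rank 6 and Smith normal form diag(1,1,1,1,1,1).

Computing H_k = (kernel of ∂_k) / (image of ∂_{k+1}):

  H_0: rank C_0 − rank ∂_1 = 6 − 5 = 1, and the invariant factors of ∂_1 are all 1, so H_0 ≅ Z.
  H_1: rank ker ∂_1 − rank ∂_2 = (12 − 5) − 6 = 1, and the invariant factors of ∂_2 are all 1, so H_1 ≅ Z.
  H_2: rank ker ∂_2 − rank ∂_3 = (6 − 6) − 0 = 0, and there is no ∂_3, so H_2 ≅ 0.

(K is a triangulation of the cylinder S^1 x I.)

H_0 ≅ Z,  H_1 ≅ Z,  H_2 = 0.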